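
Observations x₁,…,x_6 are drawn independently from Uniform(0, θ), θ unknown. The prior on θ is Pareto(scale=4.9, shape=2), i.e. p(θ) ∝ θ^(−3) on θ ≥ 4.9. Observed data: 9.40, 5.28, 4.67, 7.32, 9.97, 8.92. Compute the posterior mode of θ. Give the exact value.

The Uniform(0, θ) likelihood is θ^(−n) for θ ≥ max(xᵢ), zero otherwise. Here max(xᵢ) = 9.97.
Posterior ∝ θ^(−3) · θ^(−6) = θ^(−9) on θ ≥ max(4.9, 9.97) = 9.97.
This density is strictly decreasing in θ, so the posterior mode lies at the lower boundary of the support.

θ̂_MAP = 9.97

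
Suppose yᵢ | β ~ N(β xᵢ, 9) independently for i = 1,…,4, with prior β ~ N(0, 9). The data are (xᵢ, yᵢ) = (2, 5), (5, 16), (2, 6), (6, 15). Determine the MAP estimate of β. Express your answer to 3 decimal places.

β̂_MAP = 2.743

log p(β | y) = −Σ(yᵢ − βxᵢ)²/(2·9) − β²/(2·9) + const.
Setting the derivative to zero: Σxᵢ(yᵢ − βxᵢ)/9 − β/9 = 0, so β = Σxᵢyᵢ / (Σxᵢ² + σ²/τ²).
Σxᵢyᵢ = 2·5 + 5·16 + 2·6 + 6·15 = 192; Σxᵢ² = 69; σ²/τ² = 1.
β̂_MAP = 192 / (69 + 1) = 192/70 ≈ 2.743.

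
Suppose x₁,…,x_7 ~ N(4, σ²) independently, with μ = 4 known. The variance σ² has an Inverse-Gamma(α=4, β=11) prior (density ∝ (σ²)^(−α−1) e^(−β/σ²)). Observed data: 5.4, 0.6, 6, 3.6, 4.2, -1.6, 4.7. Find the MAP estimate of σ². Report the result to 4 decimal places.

Sum of squared deviations about the known mean: SS = (5.4−4)² + (0.6−4)² + (6−4)² + (3.6−4)² + (4.2−4)² + (-1.6−4)² + (4.7−4)² = 49.57.
The Normal likelihood contributes (σ²)^(−n/2) exp(−SS/(2σ²)), so the posterior is Inverse-Gamma(α + n/2, β + SS/2) = Inverse-Gamma(7.5, 35.785).
The mode of Inverse-Gamma(a, b) is b/(a+1) = 35.785/8.5 ≈ 4.2100.

σ̂²_MAP = 4.2100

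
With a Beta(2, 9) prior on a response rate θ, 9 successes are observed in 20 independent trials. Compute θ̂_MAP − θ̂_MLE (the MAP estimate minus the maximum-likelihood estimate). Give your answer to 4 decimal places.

MAP − MLE = -0.1052

Posterior is Beta(11, 20); MAP = (11−1)/(31−2) = 10/29 ≈ 0.34483.
MLE ignores the prior: θ̂_MLE = k/n = 9/20 ≈ 0.45000.
Difference = 10/29 − 9/20 = -61/580 ≈ -0.1052.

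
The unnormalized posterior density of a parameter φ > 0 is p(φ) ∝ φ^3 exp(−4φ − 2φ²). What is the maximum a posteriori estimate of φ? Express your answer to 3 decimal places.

ℓ'(φ) = 3/φ − 4 − 4φ. Setting this to zero and multiplying by φ: 4φ² + 4φ − 3 = 0.
φ = (−4 + √(4² + 4·4·3)) / (2·4) = (−4 + √64) / 8 = (−4 + 8)/8 = 1/2.
ℓ''(φ) = −3/φ² − 4 < 0, confirming a maximum.

φ̂_MAP = 0.500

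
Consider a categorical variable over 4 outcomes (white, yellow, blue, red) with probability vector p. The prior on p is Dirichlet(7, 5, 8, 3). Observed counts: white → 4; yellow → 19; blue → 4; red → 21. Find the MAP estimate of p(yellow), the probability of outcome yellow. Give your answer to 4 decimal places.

MAP estimate of p(yellow) = 0.3433

The posterior is Dirichlet(αᵢ + nᵢ) = Dirichlet(11, 24, 12, 24).
For a Dirichlet(a₁,…,a_K) with all aᵢ > 1, the mode has j-th component (aⱼ − 1)/(Σaᵢ − K).
Here Σaᵢ = 71 and K = 4, so p(yellow) = (24 − 1)/(71 − 4) = 23/67 ≈ 0.3433.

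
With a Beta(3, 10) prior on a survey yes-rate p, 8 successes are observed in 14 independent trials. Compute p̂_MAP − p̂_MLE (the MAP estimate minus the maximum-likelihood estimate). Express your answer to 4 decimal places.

Posterior is Beta(11, 16); MAP = (11−1)/(27−2) = 10/25 ≈ 0.40000.
MLE ignores the prior: p̂_MLE = k/n = 8/14 ≈ 0.57143.
Difference = 10/25 − 8/14 = -6/35 ≈ -0.1714.

MAP − MLE = -0.1714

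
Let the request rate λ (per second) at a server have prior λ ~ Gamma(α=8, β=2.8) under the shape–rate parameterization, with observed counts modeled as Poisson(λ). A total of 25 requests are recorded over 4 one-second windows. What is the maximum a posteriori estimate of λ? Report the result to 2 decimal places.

λ̂_MAP = 4.71

Σxᵢ = 25, n = 4.
Posterior ∝ λ^7e^(−2.8λ) · λ^25e^(−4λ) = λ^32e^(−6.8λ), i.e. Gamma(shape=33, rate=6.8).
The mode of a Gamma(a, b) with a ≥ 1 (shape–rate) is (a−1)/b = 32/6.8 ≈ 4.71.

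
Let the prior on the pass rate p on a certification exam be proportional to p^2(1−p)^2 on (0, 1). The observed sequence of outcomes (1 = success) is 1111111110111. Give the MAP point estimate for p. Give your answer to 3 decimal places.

p̂_MAP = 0.824

The prior density ∝ p^2(1−p)^2 is the kernel of Beta(3, 3).
Data: 12 successes in 13 trials (from the sequence). The binomial likelihood contributes p^12(1−p)^1, so the posterior is Beta(3+12, 3+1) = Beta(15, 4).
For Beta(a, b) with a, b > 1 the mode is (a−1)/(a+b−2) = 14/17 ≈ 0.824.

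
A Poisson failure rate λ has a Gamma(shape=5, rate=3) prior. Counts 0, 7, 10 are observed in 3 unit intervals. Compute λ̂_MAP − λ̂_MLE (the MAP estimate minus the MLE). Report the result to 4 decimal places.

Σxᵢ = 17. Posterior is Gamma(22, 6); MAP = (22−1)/6 = 21/6 ≈ 3.50000.
MLE = x̄ = 17/3 ≈ 5.66667.
Difference = 21/6 − 17/3 = -13/6 ≈ -2.1667.

MAP − MLE = -2.1667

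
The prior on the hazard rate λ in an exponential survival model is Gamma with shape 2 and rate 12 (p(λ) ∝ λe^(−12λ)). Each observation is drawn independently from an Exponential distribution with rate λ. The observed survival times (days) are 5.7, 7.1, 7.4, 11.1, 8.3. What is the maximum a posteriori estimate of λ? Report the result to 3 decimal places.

The Exponential(rate=λ) likelihood is ∝ λ^n e^(−λΣtᵢ). Here n = 5 and Σtᵢ = 5.7 + 7.1 + 7.4 + 11.1 + 8.3 = 39.6.
Posterior ∝ λe^(−12λ) · λ^5e^(−39.6λ) = λ^6e^(−51.6λ), i.e. Gamma(7, 51.6).
Mode = (a−1)/b = 6/51.6 ≈ 0.116.

λ̂_MAP = 0.116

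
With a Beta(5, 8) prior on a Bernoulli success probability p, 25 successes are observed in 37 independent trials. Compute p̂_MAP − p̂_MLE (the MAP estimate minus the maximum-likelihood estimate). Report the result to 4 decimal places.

Posterior is Beta(30, 20); MAP = (30−1)/(50−2) = 29/48 ≈ 0.60417.
MLE ignores the prior: p̂_MLE = k/n = 25/37 ≈ 0.67568.
Difference = 29/48 − 25/37 = -127/1776 ≈ -0.0715.

MAP − MLE = -0.0715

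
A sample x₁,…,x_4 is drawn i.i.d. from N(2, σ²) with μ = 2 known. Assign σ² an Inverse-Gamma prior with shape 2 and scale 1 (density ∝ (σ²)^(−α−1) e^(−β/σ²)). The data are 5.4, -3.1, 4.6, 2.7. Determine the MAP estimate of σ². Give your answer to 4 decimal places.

Sum of squared deviations about the known mean: SS = (5.4−2)² + (-3.1−2)² + (4.6−2)² + (2.7−2)² = 44.82.
The Normal likelihood contributes (σ²)^(−n/2) exp(−SS/(2σ²)), so the posterior is Inverse-Gamma(α + n/2, β + SS/2) = Inverse-Gamma(4, 23.41).
The mode of Inverse-Gamma(a, b) is b/(a+1) = 23.41/5 ≈ 4.6820.

σ̂²_MAP = 4.6820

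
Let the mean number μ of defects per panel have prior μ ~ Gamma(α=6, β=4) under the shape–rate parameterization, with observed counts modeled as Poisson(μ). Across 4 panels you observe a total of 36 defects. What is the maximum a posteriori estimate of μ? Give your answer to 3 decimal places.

Σxᵢ = 36, n = 4.
Posterior ∝ μ^5e^(−4μ) · μ^36e^(−4μ) = μ^41e^(−8μ), i.e. Gamma(shape=42, rate=8).
The mode of a Gamma(a, b) with a ≥ 1 (shape–rate) is (a−1)/b = 41/8 ≈ 5.125.

μ̂_MAP = 5.125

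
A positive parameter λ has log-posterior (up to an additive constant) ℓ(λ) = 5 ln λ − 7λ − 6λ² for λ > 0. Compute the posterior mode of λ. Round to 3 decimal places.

λ̂_MAP = 0.417

ℓ'(λ) = 5/λ − 7 − 12λ. Setting this to zero and multiplying by λ: 12λ² + 7λ − 5 = 0.
λ = (−7 + √(7² + 4·12·5)) / (2·12) = (−7 + √289) / 24 = (−7 + 17)/24 = 5/12.
ℓ''(λ) = −5/λ² − 12 < 0, confirming a maximum.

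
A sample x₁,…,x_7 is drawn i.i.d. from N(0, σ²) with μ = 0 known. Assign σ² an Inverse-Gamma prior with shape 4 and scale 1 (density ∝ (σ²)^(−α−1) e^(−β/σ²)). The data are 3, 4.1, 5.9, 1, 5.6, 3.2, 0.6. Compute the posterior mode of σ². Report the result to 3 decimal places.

σ̂²_MAP = 6.211

Sum of squared deviations about the known mean: SS = (3−0)² + (4.1−0)² + (5.9−0)² + (1−0)² + (5.6−0)² + (3.2−0)² + (0.6−0)² = 103.58.
The Normal likelihood contributes (σ²)^(−n/2) exp(−SS/(2σ²)), so the posterior is Inverse-Gamma(α + n/2, β + SS/2) = Inverse-Gamma(7.5, 52.79).
The mode of Inverse-Gamma(a, b) is b/(a+1) = 52.79/8.5 ≈ 6.211.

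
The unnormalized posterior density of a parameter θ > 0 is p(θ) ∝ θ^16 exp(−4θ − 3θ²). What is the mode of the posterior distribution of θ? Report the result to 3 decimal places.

θ̂_MAP = 1.333

ℓ'(θ) = 16/θ − 4 − 6θ. Setting this to zero and multiplying by θ: 6θ² + 4θ − 16 = 0.
θ = (−4 + √(4² + 4·6·16)) / (2·6) = (−4 + √400) / 12 = (−4 + 20)/12 = 4/3.
ℓ''(θ) = −16/θ² − 6 < 0, confirming a maximum.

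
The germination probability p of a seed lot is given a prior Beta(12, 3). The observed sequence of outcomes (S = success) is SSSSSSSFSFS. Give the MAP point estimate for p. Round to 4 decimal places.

Prior: Beta(12, 3).
Data: 9 successes in 11 trials (from the sequence). The binomial likelihood contributes p^9(1−p)^2, so the posterior is Beta(12+9, 3+2) = Beta(21, 5).
For Beta(a, b) with a, b > 1 the mode is (a−1)/(a+b−2) = 20/24 ≈ 0.8333.

p̂_MAP = 0.8333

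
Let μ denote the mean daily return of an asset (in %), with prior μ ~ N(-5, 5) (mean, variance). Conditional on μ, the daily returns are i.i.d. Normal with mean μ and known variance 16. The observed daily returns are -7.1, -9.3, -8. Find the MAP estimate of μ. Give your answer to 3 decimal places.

n = 3; x̄ = ((-7.1) + (-9.3) + (-8))/3 = -24.4/3 = -122/15 ≈ -8.1333.
For a Normal prior and Normal likelihood with known variance, the posterior is Normal; its mode equals its mean, the precision-weighted average.
Prior precision 1/σ₀² = 1/5 = 0.2; data precision n/σ² = 3/16 = 0.1875.
μ̂ = (0.2·(-5) + 0.1875·(-122/15)) / (0.2 + 0.1875) = (-2.525)/0.3875 = -202/31 ≈ -6.516.

μ̂_MAP = -6.516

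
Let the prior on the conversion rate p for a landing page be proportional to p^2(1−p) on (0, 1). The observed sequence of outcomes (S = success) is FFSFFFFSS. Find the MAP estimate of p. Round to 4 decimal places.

p̂_MAP = 0.4167

The prior density ∝ p^2(1−p)^1 is the kernel of Beta(3, 2).
Data: 3 successes in 9 trials (from the sequence). The binomial likelihood contributes p^3(1−p)^6, so the posterior is Beta(3+3, 2+6) = Beta(6, 8).
For Beta(a, b) with a, b > 1 the mode is (a−1)/(a+b−2) = 5/12 ≈ 0.4167.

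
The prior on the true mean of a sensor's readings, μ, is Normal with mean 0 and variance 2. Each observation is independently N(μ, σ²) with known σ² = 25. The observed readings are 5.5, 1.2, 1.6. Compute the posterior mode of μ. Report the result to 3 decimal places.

μ̂_MAP = 0.535

n = 3; x̄ = (5.5 + 1.2 + 1.6)/3 = 8.3/3 = 83/30 ≈ 2.7667.
For a Normal prior and Normal likelihood with known variance, the posterior is Normal; its mode equals its mean, the precision-weighted average.
Prior precision 1/σ₀² = 1/2 = 0.5; data precision n/σ² = 3/25 = 0.12.
μ̂ = (0.5·0 + 0.12·(83/30)) / (0.5 + 0.12) = 0.332/0.62 = 83/155 ≈ 0.535.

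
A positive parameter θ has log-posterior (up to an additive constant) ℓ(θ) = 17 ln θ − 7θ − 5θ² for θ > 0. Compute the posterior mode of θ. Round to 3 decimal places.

θ̂_MAP = 1.000

ℓ'(θ) = 17/θ − 7 − 10θ. Setting this to zero and multiplying by θ: 10θ² + 7θ − 17 = 0.
θ = (−7 + √(7² + 4·10·17)) / (2·10) = (−7 + √729) / 20 = (−7 + 27)/20 = 1.
ℓ''(θ) = −17/θ² − 10 < 0, confirming a maximum.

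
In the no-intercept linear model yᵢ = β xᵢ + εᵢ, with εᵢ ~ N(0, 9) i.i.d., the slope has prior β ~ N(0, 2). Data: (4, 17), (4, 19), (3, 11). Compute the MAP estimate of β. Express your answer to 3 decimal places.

β̂_MAP = 3.890

log p(β | y) = −Σ(yᵢ − βxᵢ)²/(2·9) − β²/(2·2) + const.
Setting the derivative to zero: Σxᵢ(yᵢ − βxᵢ)/9 − β/2 = 0, so β = Σxᵢyᵢ / (Σxᵢ² + σ²/τ²).
Σxᵢyᵢ = 4·17 + 4·19 + 3·11 = 177; Σxᵢ² = 41; σ²/τ² = 4.5.
β̂_MAP = 177 / (41 + 4.5) = 177/45.5 ≈ 3.890.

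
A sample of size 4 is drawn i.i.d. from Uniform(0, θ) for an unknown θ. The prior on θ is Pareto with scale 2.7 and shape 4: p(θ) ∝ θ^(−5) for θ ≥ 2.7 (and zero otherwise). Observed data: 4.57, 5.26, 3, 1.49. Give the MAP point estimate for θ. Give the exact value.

The Uniform(0, θ) likelihood is θ^(−n) for θ ≥ max(xᵢ), zero otherwise. Here max(xᵢ) = 5.26.
Posterior ∝ θ^(−5) · θ^(−4) = θ^(−9) on θ ≥ max(2.7, 5.26) = 5.26.
This density is strictly decreasing in θ, so the posterior mode lies at the lower boundary of the support.

θ̂_MAP = 5.26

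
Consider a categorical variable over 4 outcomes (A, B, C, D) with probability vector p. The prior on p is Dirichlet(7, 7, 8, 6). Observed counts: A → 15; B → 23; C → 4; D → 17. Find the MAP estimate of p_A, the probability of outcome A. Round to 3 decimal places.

MAP estimate of p_A = 0.253

The posterior is Dirichlet(αᵢ + nᵢ) = Dirichlet(22, 30, 12, 23).
For a Dirichlet(a₁,…,a_K) with all aᵢ > 1, the mode has j-th component (aⱼ − 1)/(Σaᵢ − K).
Here Σaᵢ = 87 and K = 4, so p_A = (22 − 1)/(87 − 4) = 21/83 ≈ 0.253.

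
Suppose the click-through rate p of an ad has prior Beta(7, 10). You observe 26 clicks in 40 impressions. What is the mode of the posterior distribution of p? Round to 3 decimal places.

p̂_MAP = 0.582

Prior: Beta(7, 10).
Data: 26 successes in 40 trials. The binomial likelihood contributes p^26(1−p)^14, so the posterior is Beta(7+26, 10+14) = Beta(33, 24).
For Beta(a, b) with a, b > 1 the mode is (a−1)/(a+b−2) = 32/55 ≈ 0.582.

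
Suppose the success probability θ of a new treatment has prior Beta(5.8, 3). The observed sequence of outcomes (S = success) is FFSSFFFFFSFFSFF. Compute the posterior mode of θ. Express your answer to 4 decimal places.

Prior: Beta(5.8, 3).
Data: 4 successes in 15 trials (from the sequence). The binomial likelihood contributes θ^4(1−θ)^11, so the posterior is Beta(5.8+4, 3+11) = Beta(9.8, 14).
For Beta(a, b) with a, b > 1 the mode is (a−1)/(a+b−2) = 8.8/21.8 ≈ 0.4037.

θ̂_MAP = 0.4037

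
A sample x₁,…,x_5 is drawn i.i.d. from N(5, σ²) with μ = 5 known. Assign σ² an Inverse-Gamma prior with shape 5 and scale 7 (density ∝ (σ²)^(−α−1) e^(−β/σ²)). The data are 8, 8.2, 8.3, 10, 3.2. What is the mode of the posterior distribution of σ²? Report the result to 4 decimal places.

σ̂²_MAP = 4.2571

Sum of squared deviations about the known mean: SS = (8−5)² + (8.2−5)² + (8.3−5)² + (10−5)² + (3.2−5)² = 58.37.
The Normal likelihood contributes (σ²)^(−n/2) exp(−SS/(2σ²)), so the posterior is Inverse-Gamma(α + n/2, β + SS/2) = Inverse-Gamma(7.5, 36.185).
The mode of Inverse-Gamma(a, b) is b/(a+1) = 36.185/8.5 ≈ 4.2571.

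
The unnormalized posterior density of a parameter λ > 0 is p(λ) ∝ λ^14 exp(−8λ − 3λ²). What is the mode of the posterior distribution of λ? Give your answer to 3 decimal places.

ℓ'(λ) = 14/λ − 8 − 6λ. Setting this to zero and multiplying by λ: 6λ² + 8λ − 14 = 0.
λ = (−8 + √(8² + 4·6·14)) / (2·6) = (−8 + √400) / 12 = (−8 + 20)/12 = 1.
ℓ''(λ) = −14/λ² − 6 < 0, confirming a maximum.

λ̂_MAP = 1.000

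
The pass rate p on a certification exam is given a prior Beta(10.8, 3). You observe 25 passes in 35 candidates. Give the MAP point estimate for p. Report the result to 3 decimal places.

Prior: Beta(10.8, 3).
Data: 25 successes in 35 trials. The binomial likelihood contributes p^25(1−p)^10, so the posterior is Beta(10.8+25, 3+10) = Beta(35.8, 13).
For Beta(a, b) with a, b > 1 the mode is (a−1)/(a+b−2) = 34.8/46.8 ≈ 0.744.

p̂_MAP = 0.744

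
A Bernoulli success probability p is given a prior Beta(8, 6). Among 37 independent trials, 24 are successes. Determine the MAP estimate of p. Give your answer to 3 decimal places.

Prior: Beta(8, 6).
Data: 24 successes in 37 trials. The binomial likelihood contributes p^24(1−p)^13, so the posterior is Beta(8+24, 6+13) = Beta(32, 19).
For Beta(a, b) with a, b > 1 the mode is (a−1)/(a+b−2) = 31/49 ≈ 0.633.

p̂_MAP = 0.633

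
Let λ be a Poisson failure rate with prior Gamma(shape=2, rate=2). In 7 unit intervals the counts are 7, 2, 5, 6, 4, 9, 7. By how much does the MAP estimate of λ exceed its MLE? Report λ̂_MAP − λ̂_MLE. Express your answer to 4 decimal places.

MAP − MLE = -1.1587

Σxᵢ = 40. Posterior is Gamma(42, 9); MAP = (42−1)/9 = 41/9 ≈ 4.55556.
MLE = x̄ = 40/7 ≈ 5.71429.
Difference = 41/9 − 40/7 = -73/63 ≈ -1.1587.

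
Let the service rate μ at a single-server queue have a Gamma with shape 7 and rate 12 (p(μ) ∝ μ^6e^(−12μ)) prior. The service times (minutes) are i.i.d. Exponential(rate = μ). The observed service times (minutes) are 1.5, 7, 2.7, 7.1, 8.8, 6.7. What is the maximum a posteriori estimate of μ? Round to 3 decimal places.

The Exponential(rate=μ) likelihood is ∝ μ^n e^(−μΣtᵢ). Here n = 6 and Σtᵢ = 1.5 + 7 + 2.7 + 7.1 + 8.8 + 6.7 = 33.8.
Posterior ∝ μ^6e^(−12μ) · μ^6e^(−33.8μ) = μ^12e^(−45.8μ), i.e. Gamma(13, 45.8).
Mode = (a−1)/b = 12/45.8 ≈ 0.262.

μ̂_MAP = 0.262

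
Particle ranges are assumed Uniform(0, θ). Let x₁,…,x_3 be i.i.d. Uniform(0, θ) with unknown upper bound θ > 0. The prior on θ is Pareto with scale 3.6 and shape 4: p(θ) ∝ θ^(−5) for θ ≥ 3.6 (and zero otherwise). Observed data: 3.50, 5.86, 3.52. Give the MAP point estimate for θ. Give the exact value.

The Uniform(0, θ) likelihood is θ^(−n) for θ ≥ max(xᵢ), zero otherwise. Here max(xᵢ) = 5.86.
Posterior ∝ θ^(−5) · θ^(−3) = θ^(−8) on θ ≥ max(3.6, 5.86) = 5.86.
This density is strictly decreasing in θ, so the posterior mode lies at the lower boundary of the support.

θ̂_MAP = 5.86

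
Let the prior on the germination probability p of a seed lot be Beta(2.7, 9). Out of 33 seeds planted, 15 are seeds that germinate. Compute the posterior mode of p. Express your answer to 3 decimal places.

p̂_MAP = 0.391

Prior: Beta(2.7, 9).
Data: 15 successes in 33 trials. The binomial likelihood contributes p^15(1−p)^18, so the posterior is Beta(2.7+15, 9+18) = Beta(17.7, 27).
For Beta(a, b) with a, b > 1 the mode is (a−1)/(a+b−2) = 16.7/42.7 ≈ 0.391.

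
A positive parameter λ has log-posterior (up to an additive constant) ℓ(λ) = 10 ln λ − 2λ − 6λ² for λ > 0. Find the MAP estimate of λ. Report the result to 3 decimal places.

λ̂_MAP = 0.833

ℓ'(λ) = 10/λ − 2 − 12λ. Setting this to zero and multiplying by λ: 12λ² + 2λ − 10 = 0.
λ = (−2 + √(2² + 4·12·10)) / (2·12) = (−2 + √484) / 24 = (−2 + 22)/24 = 5/6.
ℓ''(λ) = −10/λ² − 12 < 0, confirming a maximum.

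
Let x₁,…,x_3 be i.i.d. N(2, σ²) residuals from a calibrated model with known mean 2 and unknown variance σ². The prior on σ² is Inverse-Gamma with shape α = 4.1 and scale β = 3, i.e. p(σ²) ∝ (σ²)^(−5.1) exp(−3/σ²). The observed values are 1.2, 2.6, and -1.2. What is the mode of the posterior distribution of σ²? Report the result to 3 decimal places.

σ̂²_MAP = 1.306

Sum of squared deviations about the known mean: SS = (1.2−2)² + (2.6−2)² + (-1.2−2)² = 11.24.
The Normal likelihood contributes (σ²)^(−n/2) exp(−SS/(2σ²)), so the posterior is Inverse-Gamma(α + n/2, β + SS/2) = Inverse-Gamma(5.6, 8.62).
The mode of Inverse-Gamma(a, b) is b/(a+1) = 8.62/6.6 ≈ 1.306.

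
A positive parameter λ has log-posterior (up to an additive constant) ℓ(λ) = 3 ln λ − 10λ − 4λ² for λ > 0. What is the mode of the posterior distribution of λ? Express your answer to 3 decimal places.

λ̂_MAP = 0.250

ℓ'(λ) = 3/λ − 10 − 8λ. Setting this to zero and multiplying by λ: 8λ² + 10λ − 3 = 0.
λ = (−10 + √(10² + 4·8·3)) / (2·8) = (−10 + √196) / 16 = (−10 + 14)/16 = 1/4.
ℓ''(λ) = −3/λ² − 8 < 0, confirming a maximum.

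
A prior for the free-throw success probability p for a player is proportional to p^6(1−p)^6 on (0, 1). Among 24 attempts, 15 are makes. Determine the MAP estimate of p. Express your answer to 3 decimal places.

p̂_MAP = 0.583

The prior density ∝ p^6(1−p)^6 is the kernel of Beta(7, 7).
Data: 15 successes in 24 trials. The binomial likelihood contributes p^15(1−p)^9, so the posterior is Beta(7+15, 7+9) = Beta(22, 16).
For Beta(a, b) with a, b > 1 the mode is (a−1)/(a+b−2) = 21/36 ≈ 0.583.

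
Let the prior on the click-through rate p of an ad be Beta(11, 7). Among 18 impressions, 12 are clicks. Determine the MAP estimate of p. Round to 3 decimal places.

p̂_MAP = 0.647

Prior: Beta(11, 7).
Data: 12 successes in 18 trials. The binomial likelihood contributes p^12(1−p)^6, so the posterior is Beta(11+12, 7+6) = Beta(23, 13).
For Beta(a, b) with a, b > 1 the mode is (a−1)/(a+b−2) = 22/34 ≈ 0.647.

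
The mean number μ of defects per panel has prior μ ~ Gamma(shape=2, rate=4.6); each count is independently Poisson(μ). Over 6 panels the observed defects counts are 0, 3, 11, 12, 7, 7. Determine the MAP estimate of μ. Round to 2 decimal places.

μ̂_MAP = 3.87

Σxᵢ = 0+3+11+12+7+7 = 40, with n = 6.
Posterior ∝ μe^(−4.6μ) · μ^40e^(−6μ) = μ^41e^(−10.6μ), i.e. Gamma(shape=42, rate=10.6).
The mode of a Gamma(a, b) with a ≥ 1 (shape–rate) is (a−1)/b = 41/10.6 ≈ 3.87.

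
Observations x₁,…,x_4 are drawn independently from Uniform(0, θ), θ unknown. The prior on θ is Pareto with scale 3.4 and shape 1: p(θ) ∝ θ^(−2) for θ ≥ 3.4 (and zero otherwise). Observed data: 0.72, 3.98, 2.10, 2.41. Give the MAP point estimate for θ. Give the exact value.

The Uniform(0, θ) likelihood is θ^(−n) for θ ≥ max(xᵢ), zero otherwise. Here max(xᵢ) = 3.98.
Posterior ∝ θ^(−2) · θ^(−4) = θ^(−6) on θ ≥ max(3.4, 3.98) = 3.98.
This density is strictly decreasing in θ, so the posterior mode lies at the lower boundary of the support.

θ̂_MAP = 3.98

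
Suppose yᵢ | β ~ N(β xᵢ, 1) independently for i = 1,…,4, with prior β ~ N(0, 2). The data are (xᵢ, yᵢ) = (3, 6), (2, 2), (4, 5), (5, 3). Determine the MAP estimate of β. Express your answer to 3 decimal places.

β̂_MAP = 1.046

log p(β | y) = −Σ(yᵢ − βxᵢ)²/(2·1) − β²/(2·2) + const.
Setting the derivative to zero: Σxᵢ(yᵢ − βxᵢ)/1 − β/2 = 0, so β = Σxᵢyᵢ / (Σxᵢ² + σ²/τ²).
Σxᵢyᵢ = 3·6 + 2·2 + 4·5 + 5·3 = 57; Σxᵢ² = 54; σ²/τ² = 0.5.
β̂_MAP = 57 / (54 + 0.5) = 57/54.5 ≈ 1.046.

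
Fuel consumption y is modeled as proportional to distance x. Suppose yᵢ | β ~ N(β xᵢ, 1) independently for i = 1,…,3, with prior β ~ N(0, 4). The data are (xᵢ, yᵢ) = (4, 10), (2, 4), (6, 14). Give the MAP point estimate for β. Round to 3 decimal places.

log p(β | y) = −Σ(yᵢ − βxᵢ)²/(2·1) − β²/(2·4) + const.
Setting the derivative to zero: Σxᵢ(yᵢ − βxᵢ)/1 − β/4 = 0, so β = Σxᵢyᵢ / (Σxᵢ² + σ²/τ²).
Σxᵢyᵢ = 4·10 + 2·4 + 6·14 = 132; Σxᵢ² = 56; σ²/τ² = 0.25.
β̂_MAP = 132 / (56 + 0.25) = 132/56.25 ≈ 2.347.

β̂_MAP = 2.347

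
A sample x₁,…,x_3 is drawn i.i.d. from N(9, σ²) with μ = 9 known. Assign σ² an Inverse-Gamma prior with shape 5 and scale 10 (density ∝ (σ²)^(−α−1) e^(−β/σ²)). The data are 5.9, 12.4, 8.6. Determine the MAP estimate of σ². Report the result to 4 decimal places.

σ̂²_MAP = 2.7553

Sum of squared deviations about the known mean: SS = (5.9−9)² + (12.4−9)² + (8.6−9)² = 21.33.
The Normal likelihood contributes (σ²)^(−n/2) exp(−SS/(2σ²)), so the posterior is Inverse-Gamma(α + n/2, β + SS/2) = Inverse-Gamma(6.5, 20.665).
The mode of Inverse-Gamma(a, b) is b/(a+1) = 20.665/7.5 ≈ 2.7553.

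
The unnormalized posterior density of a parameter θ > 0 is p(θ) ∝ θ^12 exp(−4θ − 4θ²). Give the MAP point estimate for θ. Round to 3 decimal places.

θ̂_MAP = 1.000

ℓ'(θ) = 12/θ − 4 − 8θ. Setting this to zero and multiplying by θ: 8θ² + 4θ − 12 = 0.
θ = (−4 + √(4² + 4·8·12)) / (2·8) = (−4 + √400) / 16 = (−4 + 20)/16 = 1.
ℓ''(θ) = −12/θ² − 8 < 0, confirming a maximum.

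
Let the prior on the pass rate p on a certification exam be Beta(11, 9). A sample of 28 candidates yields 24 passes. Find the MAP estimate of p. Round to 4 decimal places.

p̂_MAP = 0.7391

Prior: Beta(11, 9).
Data: 24 successes in 28 trials. The binomial likelihood contributes p^24(1−p)^4, so the posterior is Beta(11+24, 9+4) = Beta(35, 13).
For Beta(a, b) with a, b > 1 the mode is (a−1)/(a+b−2) = 34/46 ≈ 0.7391.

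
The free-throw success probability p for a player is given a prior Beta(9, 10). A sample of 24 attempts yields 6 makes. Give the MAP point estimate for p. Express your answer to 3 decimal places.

Prior: Beta(9, 10).
Data: 6 successes in 24 trials. The binomial likelihood contributes p^6(1−p)^18, so the posterior is Beta(9+6, 10+18) = Beta(15, 28).
For Beta(a, b) with a, b > 1 the mode is (a−1)/(a+b−2) = 14/41 ≈ 0.341.

p̂_MAP = 0.341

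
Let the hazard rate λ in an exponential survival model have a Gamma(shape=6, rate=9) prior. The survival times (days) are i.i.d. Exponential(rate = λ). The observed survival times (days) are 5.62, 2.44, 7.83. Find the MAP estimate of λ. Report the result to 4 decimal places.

The Exponential(rate=λ) likelihood is ∝ λ^n e^(−λΣtᵢ). Here n = 3 and Σtᵢ = 5.62 + 2.44 + 7.83 = 15.89.
Posterior ∝ λ^5e^(−9λ) · λ^3e^(−15.89λ) = λ^8e^(−24.89λ), i.e. Gamma(9, 24.89).
Mode = (a−1)/b = 8/24.89 ≈ 0.3214.

λ̂_MAP = 0.3214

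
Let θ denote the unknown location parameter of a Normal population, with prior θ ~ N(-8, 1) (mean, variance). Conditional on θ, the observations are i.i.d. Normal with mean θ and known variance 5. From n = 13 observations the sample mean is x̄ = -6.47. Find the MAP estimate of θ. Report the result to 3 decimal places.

n = 13, x̄ = -6.47.
For a Normal prior and Normal likelihood with known variance, the posterior is Normal; its mode equals its mean, the precision-weighted average.
Prior precision 1/σ₀² = 1/1 = 1; data precision n/σ² = 13/5 = 2.6.
θ̂ = (1·(-8) + 2.6·(-6.47)) / (1 + 2.6) = (-24.822)/3.6 = -6.895.

θ̂_MAP = -6.895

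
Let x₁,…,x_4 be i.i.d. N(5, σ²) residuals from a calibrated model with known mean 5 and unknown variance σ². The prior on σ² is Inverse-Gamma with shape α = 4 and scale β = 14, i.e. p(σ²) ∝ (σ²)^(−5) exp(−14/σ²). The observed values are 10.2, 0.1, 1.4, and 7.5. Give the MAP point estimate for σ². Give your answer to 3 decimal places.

Sum of squared deviations about the known mean: SS = (10.2−5)² + (0.1−5)² + (1.4−5)² + (7.5−5)² = 70.26.
The Normal likelihood contributes (σ²)^(−n/2) exp(−SS/(2σ²)), so the posterior is Inverse-Gamma(α + n/2, β + SS/2) = Inverse-Gamma(6, 49.13).
The mode of Inverse-Gamma(a, b) is b/(a+1) = 49.13/7 ≈ 7.019.

σ̂²_MAP = 7.019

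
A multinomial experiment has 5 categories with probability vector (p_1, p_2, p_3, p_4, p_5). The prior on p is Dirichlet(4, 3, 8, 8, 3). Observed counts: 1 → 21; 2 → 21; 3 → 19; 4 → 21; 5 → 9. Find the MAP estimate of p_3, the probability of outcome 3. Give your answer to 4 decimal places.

The posterior is Dirichlet(αᵢ + nᵢ) = Dirichlet(25, 24, 27, 29, 12).
For a Dirichlet(a₁,…,a_K) with all aᵢ > 1, the mode has j-th component (aⱼ − 1)/(Σaᵢ − K).
Here Σaᵢ = 117 and K = 5, so p_3 = (27 − 1)/(117 − 5) = 26/112 ≈ 0.2321.

MAP estimate: 0.2321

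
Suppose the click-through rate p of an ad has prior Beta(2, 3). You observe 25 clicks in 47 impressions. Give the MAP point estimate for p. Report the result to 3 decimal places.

p̂_MAP = 0.520

Prior: Beta(2, 3).
Data: 25 successes in 47 trials. The binomial likelihood contributes p^25(1−p)^22, so the posterior is Beta(2+25, 3+22) = Beta(27, 25).
For Beta(a, b) with a, b > 1 the mode is (a−1)/(a+b−2) = 26/50 ≈ 0.520.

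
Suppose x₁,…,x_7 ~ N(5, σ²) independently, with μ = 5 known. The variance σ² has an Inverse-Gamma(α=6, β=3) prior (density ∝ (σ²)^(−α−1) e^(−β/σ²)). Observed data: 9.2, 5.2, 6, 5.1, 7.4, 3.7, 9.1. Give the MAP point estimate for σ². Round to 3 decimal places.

Sum of squared deviations about the known mean: SS = (9.2−5)² + (5.2−5)² + (6−5)² + (5.1−5)² + (7.4−5)² + (3.7−5)² + (9.1−5)² = 42.95.
The Normal likelihood contributes (σ²)^(−n/2) exp(−SS/(2σ²)), so the posterior is Inverse-Gamma(α + n/2, β + SS/2) = Inverse-Gamma(9.5, 24.475).
The mode of Inverse-Gamma(a, b) is b/(a+1) = 24.475/10.5 ≈ 2.331.

σ̂²_MAP = 2.331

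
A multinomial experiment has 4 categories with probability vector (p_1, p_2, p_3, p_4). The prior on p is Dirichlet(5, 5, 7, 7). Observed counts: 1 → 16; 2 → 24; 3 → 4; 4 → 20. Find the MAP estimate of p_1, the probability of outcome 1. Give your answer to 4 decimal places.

MAP estimate: 0.2381

The posterior is Dirichlet(αᵢ + nᵢ) = Dirichlet(21, 29, 11, 27).
For a Dirichlet(a₁,…,a_K) with all aᵢ > 1, the mode has j-th component (aⱼ − 1)/(Σaᵢ − K).
Here Σaᵢ = 88 and K = 4, so p_1 = (21 − 1)/(88 − 4) = 20/84 ≈ 0.2381.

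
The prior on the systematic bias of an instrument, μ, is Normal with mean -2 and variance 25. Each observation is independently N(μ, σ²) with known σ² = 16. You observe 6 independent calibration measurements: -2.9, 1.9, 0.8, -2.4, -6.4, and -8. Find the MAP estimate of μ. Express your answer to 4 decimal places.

μ̂_MAP = -2.7530

n = 6; x̄ = ((-2.9) + 1.9 + 0.8 + (-2.4) + (-6.4) + (-8))/6 = -17/6 = -17/6 ≈ -2.8333.
For a Normal prior and Normal likelihood with known variance, the posterior is Normal; its mode equals its mean, the precision-weighted average.
Prior precision 1/σ₀² = 1/25 = 0.04; data precision n/σ² = 6/16 = 0.375.
μ̂ = (0.04·(-2) + 0.375·(-17/6)) / (0.04 + 0.375) = (-1.1425)/0.415 = -457/166 ≈ -2.7530.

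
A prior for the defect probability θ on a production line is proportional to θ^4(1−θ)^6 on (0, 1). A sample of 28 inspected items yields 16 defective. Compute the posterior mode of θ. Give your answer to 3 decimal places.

θ̂_MAP = 0.526

The prior density ∝ θ^4(1−θ)^6 is the kernel of Beta(5, 7).
Data: 16 successes in 28 trials. The binomial likelihood contributes θ^16(1−θ)^12, so the posterior is Beta(5+16, 7+12) = Beta(21, 19).
For Beta(a, b) with a, b > 1 the mode is (a−1)/(a+b−2) = 20/38 ≈ 0.526.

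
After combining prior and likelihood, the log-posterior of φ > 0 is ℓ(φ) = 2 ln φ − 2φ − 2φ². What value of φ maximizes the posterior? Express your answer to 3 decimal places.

ℓ'(φ) = 2/φ − 2 − 4φ. Setting this to zero and multiplying by φ: 4φ² + 2φ − 2 = 0.
φ = (−2 + √(2² + 4·4·2)) / (2·4) = (−2 + √36) / 8 = (−2 + 6)/8 = 1/2.
ℓ''(φ) = −2/φ² − 4 < 0, confirming a maximum.

φ̂_MAP = 0.500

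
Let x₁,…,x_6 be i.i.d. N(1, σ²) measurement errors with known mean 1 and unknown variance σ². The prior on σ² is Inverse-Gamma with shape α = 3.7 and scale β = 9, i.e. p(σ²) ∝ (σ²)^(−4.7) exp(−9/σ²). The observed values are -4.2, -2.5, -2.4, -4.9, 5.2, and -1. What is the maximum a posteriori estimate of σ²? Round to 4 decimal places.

σ̂²_MAP = 8.1364

Sum of squared deviations about the known mean: SS = (-4.2−1)² + (-2.5−1)² + (-2.4−1)² + (-4.9−1)² + (5.2−1)² + (-1−1)² = 107.3.
The Normal likelihood contributes (σ²)^(−n/2) exp(−SS/(2σ²)), so the posterior is Inverse-Gamma(α + n/2, β + SS/2) = Inverse-Gamma(6.7, 62.65).
The mode of Inverse-Gamma(a, b) is b/(a+1) = 62.65/7.7 ≈ 8.1364.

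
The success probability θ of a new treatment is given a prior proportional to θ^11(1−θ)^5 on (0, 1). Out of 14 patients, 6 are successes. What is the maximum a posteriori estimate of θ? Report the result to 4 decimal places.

θ̂_MAP = 0.5667

The prior density ∝ θ^11(1−θ)^5 is the kernel of Beta(12, 6).
Data: 6 successes in 14 trials. The binomial likelihood contributes θ^6(1−θ)^8, so the posterior is Beta(12+6, 6+8) = Beta(18, 14).
For Beta(a, b) with a, b > 1 the mode is (a−1)/(a+b−2) = 17/30 ≈ 0.5667.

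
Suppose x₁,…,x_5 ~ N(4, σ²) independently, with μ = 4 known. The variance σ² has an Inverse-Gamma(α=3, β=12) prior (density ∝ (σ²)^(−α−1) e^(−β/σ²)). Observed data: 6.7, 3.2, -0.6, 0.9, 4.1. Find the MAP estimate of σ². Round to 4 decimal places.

σ̂²_MAP = 4.8238

Sum of squared deviations about the known mean: SS = (6.7−4)² + (3.2−4)² + (-0.6−4)² + (0.9−4)² + (4.1−4)² = 38.71.
The Normal likelihood contributes (σ²)^(−n/2) exp(−SS/(2σ²)), so the posterior is Inverse-Gamma(α + n/2, β + SS/2) = Inverse-Gamma(5.5, 31.355).
The mode of Inverse-Gamma(a, b) is b/(a+1) = 31.355/6.5 ≈ 4.8238.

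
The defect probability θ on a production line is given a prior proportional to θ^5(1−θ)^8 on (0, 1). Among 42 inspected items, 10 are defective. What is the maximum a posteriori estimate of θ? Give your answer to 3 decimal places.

The prior density ∝ θ^5(1−θ)^8 is the kernel of Beta(6, 9).
Data: 10 successes in 42 trials. The binomial likelihood contributes θ^10(1−θ)^32, so the posterior is Beta(6+10, 9+32) = Beta(16, 41).
For Beta(a, b) with a, b > 1 the mode is (a−1)/(a+b−2) = 15/55 ≈ 0.273.

θ̂_MAP = 0.273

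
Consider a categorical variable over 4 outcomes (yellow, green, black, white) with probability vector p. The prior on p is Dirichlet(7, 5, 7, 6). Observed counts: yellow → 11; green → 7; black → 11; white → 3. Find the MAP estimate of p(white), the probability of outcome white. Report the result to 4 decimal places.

MAP estimate of p(white) = 0.1509

The posterior is Dirichlet(αᵢ + nᵢ) = Dirichlet(18, 12, 18, 9).
For a Dirichlet(a₁,…,a_K) with all aᵢ > 1, the mode has j-th component (aⱼ − 1)/(Σaᵢ − K).
Here Σaᵢ = 57 and K = 4, so p(white) = (9 − 1)/(57 − 4) = 8/53 ≈ 0.1509.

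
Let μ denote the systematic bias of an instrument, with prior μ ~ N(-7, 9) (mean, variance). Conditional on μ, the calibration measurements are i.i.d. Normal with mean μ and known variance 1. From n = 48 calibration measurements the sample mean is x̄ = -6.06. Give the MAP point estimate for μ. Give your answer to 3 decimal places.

μ̂_MAP = -6.062

n = 48, x̄ = -6.06.
For a Normal prior and Normal likelihood with known variance, the posterior is Normal; its mode equals its mean, the precision-weighted average.
Prior precision 1/σ₀² = 1/9; data precision n/σ² = 48/1 = 48.
μ̂ = ((1/9)·(-7) + 48·(-6.06)) / (1/9 + 48) = (-65623/225)/(433/9) = -65623/10825 ≈ -6.062.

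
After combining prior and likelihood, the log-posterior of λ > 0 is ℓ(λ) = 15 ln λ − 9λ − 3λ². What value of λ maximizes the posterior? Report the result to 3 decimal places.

ℓ'(λ) = 15/λ − 9 − 6λ. Setting this to zero and multiplying by λ: 6λ² + 9λ − 15 = 0.
λ = (−9 + √(9² + 4·6·15)) / (2·6) = (−9 + √441) / 12 = (−9 + 21)/12 = 1.
ℓ''(λ) = −15/λ² − 6 < 0, confirming a maximum.

λ̂_MAP = 1.000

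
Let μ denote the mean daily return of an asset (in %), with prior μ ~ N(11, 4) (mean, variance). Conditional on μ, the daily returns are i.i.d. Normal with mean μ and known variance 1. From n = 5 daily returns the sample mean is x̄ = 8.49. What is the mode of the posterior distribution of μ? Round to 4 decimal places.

n = 5, x̄ = 8.49.
For a Normal prior and Normal likelihood with known variance, the posterior is Normal; its mode equals its mean, the precision-weighted average.
Prior precision 1/σ₀² = 1/4 = 0.25; data precision n/σ² = 5/1 = 5.
μ̂ = (0.25·11 + 5·8.49) / (0.25 + 5) = 45.2/5.25 = 904/105 ≈ 8.6095.

μ̂_MAP = 8.6095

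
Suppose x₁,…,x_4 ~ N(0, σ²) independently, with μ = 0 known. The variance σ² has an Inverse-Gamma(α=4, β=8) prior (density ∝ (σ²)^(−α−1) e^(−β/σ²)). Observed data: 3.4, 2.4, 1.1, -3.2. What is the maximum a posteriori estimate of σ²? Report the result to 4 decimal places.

σ̂²_MAP = 3.1979

Sum of squared deviations about the known mean: SS = (3.4−0)² + (2.4−0)² + (1.1−0)² + (-3.2−0)² = 28.77.
The Normal likelihood contributes (σ²)^(−n/2) exp(−SS/(2σ²)), so the posterior is Inverse-Gamma(α + n/2, β + SS/2) = Inverse-Gamma(6, 22.385).
The mode of Inverse-Gamma(a, b) is b/(a+1) = 22.385/7 ≈ 3.1979.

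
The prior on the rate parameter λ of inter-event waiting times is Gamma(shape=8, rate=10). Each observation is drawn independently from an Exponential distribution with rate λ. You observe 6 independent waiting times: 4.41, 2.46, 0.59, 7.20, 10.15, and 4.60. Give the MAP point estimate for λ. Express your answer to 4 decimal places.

λ̂_MAP = 0.3299

The Exponential(rate=λ) likelihood is ∝ λ^n e^(−λΣtᵢ). Here n = 6 and Σtᵢ = 4.41 + 2.46 + 0.59 + 7.20 + 10.15 + 4.60 = 29.41.
Posterior ∝ λ^7e^(−10λ) · λ^6e^(−29.41λ) = λ^13e^(−39.41λ), i.e. Gamma(14, 39.41).
Mode = (a−1)/b = 13/39.41 ≈ 0.3299.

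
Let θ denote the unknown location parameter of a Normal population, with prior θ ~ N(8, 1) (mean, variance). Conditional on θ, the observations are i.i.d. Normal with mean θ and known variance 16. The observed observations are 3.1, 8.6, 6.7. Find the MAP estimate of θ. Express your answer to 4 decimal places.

θ̂_MAP = 7.7053

n = 3; x̄ = (3.1 + 8.6 + 6.7)/3 = 18.4/3 = 92/15 ≈ 6.1333.
For a Normal prior and Normal likelihood with known variance, the posterior is Normal; its mode equals its mean, the precision-weighted average.
Prior precision 1/σ₀² = 1/1 = 1; data precision n/σ² = 3/16 = 0.1875.
θ̂ = (1·8 + 0.1875·(92/15)) / (1 + 0.1875) = 9.15/1.1875 = 732/95 ≈ 7.7053.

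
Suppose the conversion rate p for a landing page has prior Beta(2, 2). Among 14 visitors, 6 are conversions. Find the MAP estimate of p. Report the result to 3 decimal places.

Prior: Beta(2, 2).
Data: 6 successes in 14 trials. The binomial likelihood contributes p^6(1−p)^8, so the posterior is Beta(2+6, 2+8) = Beta(8, 10).
For Beta(a, b) with a, b > 1 the mode is (a−1)/(a+b−2) = 7/16 ≈ 0.438.

p̂_MAP = 0.438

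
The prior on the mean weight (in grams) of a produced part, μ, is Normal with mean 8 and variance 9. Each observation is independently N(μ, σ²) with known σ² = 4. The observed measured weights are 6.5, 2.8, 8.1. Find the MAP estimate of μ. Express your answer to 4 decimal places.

n = 3; x̄ = (6.5 + 2.8 + 8.1)/3 = 17.4/3 = 5.8.
For a Normal prior and Normal likelihood with known variance, the posterior is Normal; its mode equals its mean, the precision-weighted average.
Prior precision 1/σ₀² = 1/9; data precision n/σ² = 3/4 = 0.75.
μ̂ = ((1/9)·8 + 0.75·5.8) / (1/9 + 0.75) = (943/180)/(31/36) = 943/155 ≈ 6.0839.

μ̂_MAP = 6.0839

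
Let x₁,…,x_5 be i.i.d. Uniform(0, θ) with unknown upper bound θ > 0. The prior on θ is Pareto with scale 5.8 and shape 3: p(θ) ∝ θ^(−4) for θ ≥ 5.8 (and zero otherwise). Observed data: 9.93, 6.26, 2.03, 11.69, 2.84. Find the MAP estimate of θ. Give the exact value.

θ̂_MAP = 11.69

The Uniform(0, θ) likelihood is θ^(−n) for θ ≥ max(xᵢ), zero otherwise. Here max(xᵢ) = 11.69.
Posterior ∝ θ^(−4) · θ^(−5) = θ^(−9) on θ ≥ max(5.8, 11.69) = 11.69.
This density is strictly decreasing in θ, so the posterior mode lies at the lower boundary of the support.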